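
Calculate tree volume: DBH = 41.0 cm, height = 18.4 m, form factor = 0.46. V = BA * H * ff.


(D/200)^2 = (41.0/200)^2 = 0.205^2 = 0.042025
BA = 3.141593 * 0.042025 = 0.132025 m^2
V = 0.132025 * 18.4 * 0.46 = 1.11746 ≈ 1.117 m^3

1.117 m^3


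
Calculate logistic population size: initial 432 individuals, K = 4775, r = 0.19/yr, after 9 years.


(K - N0)/N0 = (4775 - 432)/432 = 4343/432 = 10.0532
r*t = 0.19 * 9 = 1.71; exp(-1.71) = 0.180866
10.0532 * 0.180866 = 1.81828
1 + 1.81828 = 2.81828
N = 4775 / 2.81828 = 1694.30 ≈ 1694

1694


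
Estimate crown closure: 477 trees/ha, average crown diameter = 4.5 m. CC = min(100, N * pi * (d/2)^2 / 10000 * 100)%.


(d/2)^2 = (4.5/2)^2 = 2.25^2 = 5.0625
Crown area = 3.141593 * 5.0625 = 15.9043 m^2
N * area / 10000 * 100 = 477 * 15.9043 / 10000 * 100 = 75.8635
CC = min(100, 75.8635) = 75.8635 ≈ 75.9%

75.9%


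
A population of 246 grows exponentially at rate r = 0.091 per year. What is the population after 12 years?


r*t = 0.091 * 12 = 1.092
exp(1.092) = 2.98023
N = 246 * 2.98023 = 733.137 ≈ 733

733


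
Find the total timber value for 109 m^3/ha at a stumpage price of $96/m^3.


Value = 109 * 96 = $10464/ha

$10464/ha


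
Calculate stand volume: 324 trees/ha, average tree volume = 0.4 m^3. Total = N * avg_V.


V_stand = 324 * 0.4 = 129.6 m^3/ha

129.6 m^3/ha


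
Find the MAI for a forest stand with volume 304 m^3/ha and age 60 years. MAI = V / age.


MAI = 304 / 60 = 5.0667 ≈ 5.07 m^3/ha/yr

5.07 m^3/ha/yr


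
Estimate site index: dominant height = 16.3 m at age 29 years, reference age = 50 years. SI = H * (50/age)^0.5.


50/29 = 1.72414
(1.72414)^0.5 = 1.31307
SI = 16.3 * 1.31307 = 21.4030 ≈ 21.4 m

21.4 m


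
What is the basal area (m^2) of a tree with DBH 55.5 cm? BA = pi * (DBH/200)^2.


D/200 = 55.5/200 = 0.2775 m
(D/200)^2 = 0.2775^2 = 0.07700625
BA = 3.141593 * 0.07700625 = 0.241922 ≈ 0.2419 m^2

0.2419 m^2


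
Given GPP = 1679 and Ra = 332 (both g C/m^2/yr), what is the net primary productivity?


NPP = GPP - Ra = 1679 - 332 = 1347 g C/m^2/yr

1347 g C/m^2/yr


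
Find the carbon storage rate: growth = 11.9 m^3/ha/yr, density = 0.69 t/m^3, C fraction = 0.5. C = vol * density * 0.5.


C = 11.9 * 0.69 * 0.5 = 4.1055 ≈ 4.11 t C/ha/yr

4.11 t C/ha/yr


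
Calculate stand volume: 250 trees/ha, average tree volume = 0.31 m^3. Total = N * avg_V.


V_stand = 250 * 0.31 = 77.5 m^3/ha

77.5 m^3/ha


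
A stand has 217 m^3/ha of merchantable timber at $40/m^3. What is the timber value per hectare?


Value = 217 * 40 = $8680/ha

$8680/ha


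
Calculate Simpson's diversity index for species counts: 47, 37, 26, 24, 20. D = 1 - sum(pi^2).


Total N = 47 + 37 + 26 + 24 + 20 = 154
Per-species terms:
  p = 47/154 = 0.305195; p^2 = 0.305195^2 = 0.093144
  p = 37/154 = 0.240260; p^2 = 0.240260^2 = 0.057725
  p = 26/154 = 0.168831; p^2 = 0.168831^2 = 0.028504
  p = 24/154 = 0.155844; p^2 = 0.155844^2 = 0.024287
  p = 20/154 = 0.129870; p^2 = 0.129870^2 = 0.016866
sum(p^2) = 0.093144 + 0.057725 + 0.028504 + 0.024287 + 0.016866 = 0.220526
D = 1 - 0.220526 = 0.779474 ≈ 0.7795

0.7795


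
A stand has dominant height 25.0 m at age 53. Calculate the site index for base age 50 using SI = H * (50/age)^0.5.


50/53 = 0.943396
(0.943396)^0.5 = 0.971286
SI = 25.0 * 0.971286 = 24.2822 ≈ 24.3 m

24.3 m


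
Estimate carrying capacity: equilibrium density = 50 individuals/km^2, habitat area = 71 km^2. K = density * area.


K = 50 * 71 = 3550 individuals

3550 individuals


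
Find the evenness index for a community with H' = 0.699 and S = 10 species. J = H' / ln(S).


ln(10) = 2.30259
J = H' / ln(S) = 0.699 / 2.30259 = 0.303571 ≈ 0.3036

0.3036


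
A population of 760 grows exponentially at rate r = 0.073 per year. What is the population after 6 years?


r*t = 0.073 * 6 = 0.438
exp(0.438) = 1.54960
N = 760 * 1.54960 = 1177.70 ≈ 1178

1178


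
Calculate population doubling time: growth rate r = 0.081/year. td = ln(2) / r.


td = ln(2) / 0.081 = 0.693147 / 0.081 = 8.55737 ≈ 8.6 years

8.6 years


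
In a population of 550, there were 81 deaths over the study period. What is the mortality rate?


Mortality rate = 81 / 550 = 0.147273 ≈ 0.1473

0.1473


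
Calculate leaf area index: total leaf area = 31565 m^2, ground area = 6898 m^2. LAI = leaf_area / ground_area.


LAI = 31565 / 6898 = 4.5760 ≈ 4.58

4.58


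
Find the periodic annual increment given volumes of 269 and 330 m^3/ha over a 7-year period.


PAI = (V2 - V1) / period = (330 - 269) / 7 = 61 / 7 = 8.7143 ≈ 8.71 m^3/ha/yr

8.71 m^3/ha/yr


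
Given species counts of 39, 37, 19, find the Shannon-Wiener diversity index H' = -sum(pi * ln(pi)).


Total N = 39 + 37 + 19 = 95
Per-species terms:
  p = 39/95 = 0.410526; ln(p) = -0.890316; p*ln(p) = 0.410526 * (-0.890316) = -0.365498
  p = 37/95 = 0.389474; ln(p) = -0.942958; p*ln(p) = 0.389474 * (-0.942958) = -0.367258
  p = 19/95 = 0.200000; ln(p) = -1.609438; p*ln(p) = 0.200000 * (-1.609438) = -0.321888
sum(p*ln(p)) = (-0.365498) + (-0.367258) + (-0.321888) = -1.054644
H' = -(-1.054644) = 1.054644 ≈ 1.0546

1.0546


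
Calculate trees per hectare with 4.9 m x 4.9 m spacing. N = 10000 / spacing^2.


N = 10000 / 4.9^2 = 10000 / 24.01 = 416.493 ≈ 416 trees/ha

416 trees/ha


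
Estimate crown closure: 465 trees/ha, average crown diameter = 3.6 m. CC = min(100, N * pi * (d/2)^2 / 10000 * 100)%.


(d/2)^2 = (3.6/2)^2 = 1.8^2 = 3.24
Crown area = 3.141593 * 3.24 = 10.1788 m^2
N * area / 10000 * 100 = 465 * 10.1788 / 10000 * 100 = 47.3314
CC = min(100, 47.3314) = 47.3314 ≈ 47.3%

47.3%


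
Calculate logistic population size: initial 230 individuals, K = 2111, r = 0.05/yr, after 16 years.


(K - N0)/N0 = (2111 - 230)/230 = 1881/230 = 8.17826
r*t = 0.05 * 16 = 0.8; exp(-0.8) = 0.449329
8.17826 * 0.449329 = 3.67473
1 + 3.67473 = 4.67473
N = 2111 / 4.67473 = 451.577 ≈ 452

452


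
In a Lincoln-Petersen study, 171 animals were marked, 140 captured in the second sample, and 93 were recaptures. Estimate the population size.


N = M * C / R = 171 * 140 / 93 = 23940 / 93 = 257.42 ≈ 257

257 individuals


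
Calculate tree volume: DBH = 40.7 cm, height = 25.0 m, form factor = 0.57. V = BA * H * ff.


(D/200)^2 = (40.7/200)^2 = 0.2035^2 = 0.04141225
BA = 3.141593 * 0.04141225 = 0.130100 m^2
V = 0.130100 * 25.0 * 0.57 = 1.85393 ≈ 1.854 m^3

1.854 m^3


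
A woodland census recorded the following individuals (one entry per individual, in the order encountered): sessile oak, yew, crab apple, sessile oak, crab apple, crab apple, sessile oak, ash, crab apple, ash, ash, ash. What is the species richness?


Total individuals logged = 12
Distinct species (count of individuals): sessile oak (3), yew (1), crab apple (4), ash (4)
Species richness = number of distinct species = 4

4


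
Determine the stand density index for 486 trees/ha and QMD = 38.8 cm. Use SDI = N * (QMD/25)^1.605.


QMD/25 = 38.8/25 = 1.552
(1.552)^1.605 = exp(1.605 * ln(1.552)) = exp(1.605 * 0.439544) = exp(0.705468) = 2.02479
SDI = 486 * 2.02479 = 984.048 ≈ 984

984


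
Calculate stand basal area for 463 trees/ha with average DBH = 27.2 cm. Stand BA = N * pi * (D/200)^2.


(D/200)^2 = (27.2/200)^2 = 0.136^2 = 0.018496
Individual BA = 3.141593 * 0.018496 = 0.0581069 m^2
Stand BA = 463 * 0.0581069 = 26.9035 ≈ 26.90 m^2/ha

26.90 m^2/ha


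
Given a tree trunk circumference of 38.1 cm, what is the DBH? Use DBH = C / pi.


DBH = C / pi = 38.1 / 3.141593 = 12.1276 ≈ 12.13 cm

12.13 cm


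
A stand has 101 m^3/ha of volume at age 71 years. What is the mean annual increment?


MAI = 101 / 71 = 1.4225 ≈ 1.42 m^3/ha/yr

1.42 m^3/ha/yr


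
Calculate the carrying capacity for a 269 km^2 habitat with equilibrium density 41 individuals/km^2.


K = 41 * 269 = 11029 individuals

11029 individuals


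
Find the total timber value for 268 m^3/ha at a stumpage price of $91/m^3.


Value = 268 * 91 = $24388/ha

$24388/ha


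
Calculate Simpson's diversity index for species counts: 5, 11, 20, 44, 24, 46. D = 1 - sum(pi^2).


Total N = 5 + 11 + 20 + 44 + 24 + 46 = 150
Per-species terms:
  p = 5/150 = 0.033333; p^2 = 0.033333^2 = 0.001111
  p = 11/150 = 0.073333; p^2 = 0.073333^2 = 0.005378
  p = 20/150 = 0.133333; p^2 = 0.133333^2 = 0.017778
  p = 44/150 = 0.293333; p^2 = 0.293333^2 = 0.086044
  p = 24/150 = 0.160000; p^2 = 0.160000^2 = 0.025600
  p = 46/150 = 0.306667; p^2 = 0.306667^2 = 0.094045
sum(p^2) = 0.001111 + 0.005378 + 0.017778 + 0.086044 + 0.025600 + 0.094045 = 0.229956
D = 1 - 0.229956 = 0.770044 ≈ 0.7700

0.7700


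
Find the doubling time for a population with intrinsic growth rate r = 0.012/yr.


td = ln(2) / 0.012 = 0.693147 / 0.012 = 57.7623 ≈ 57.8 years

57.8 years


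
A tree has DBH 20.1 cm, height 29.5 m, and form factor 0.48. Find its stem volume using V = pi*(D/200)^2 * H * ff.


(D/200)^2 = (20.1/200)^2 = 0.1005^2 = 0.01010025
BA = 3.141593 * 0.01010025 = 0.0317309 m^2
V = 0.0317309 * 29.5 * 0.48 = 0.449310 ≈ 0.449 m^3

0.449 m^3


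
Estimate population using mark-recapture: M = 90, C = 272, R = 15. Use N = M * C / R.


N = M * C / R = 90 * 272 / 15 = 24480 / 15 = 1632

1632 individuals


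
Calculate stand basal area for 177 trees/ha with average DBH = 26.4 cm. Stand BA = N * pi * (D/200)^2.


(D/200)^2 = (26.4/200)^2 = 0.132^2 = 0.017424
Individual BA = 3.141593 * 0.017424 = 0.0547391 m^2
Stand BA = 177 * 0.0547391 = 9.68882 ≈ 9.69 m^2/ha

9.69 m^2/ha


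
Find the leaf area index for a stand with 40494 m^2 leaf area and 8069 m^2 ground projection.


LAI = 40494 / 8069 = 5.0185 ≈ 5.02

5.02


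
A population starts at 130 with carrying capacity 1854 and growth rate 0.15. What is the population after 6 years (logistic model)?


(K - N0)/N0 = (1854 - 130)/130 = 1724/130 = 13.2615
r*t = 0.15 * 6 = 0.9; exp(-0.9) = 0.406570
13.2615 * 0.406570 = 5.39173
1 + 5.39173 = 6.39173
N = 1854 / 6.39173 = 290.062 ≈ 290

290


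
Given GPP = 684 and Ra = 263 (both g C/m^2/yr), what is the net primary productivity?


NPP = GPP - Ra = 684 - 263 = 421 g C/m^2/yr

421 g C/m^2/yr


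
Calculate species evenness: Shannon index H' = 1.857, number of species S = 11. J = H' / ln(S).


ln(11) = 2.39790
J = H' / ln(S) = 1.857 / 2.39790 = 0.774428 ≈ 0.7744

0.7744


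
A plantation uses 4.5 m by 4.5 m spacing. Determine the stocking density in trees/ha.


N = 10000 / 4.5^2 = 10000 / 20.25 = 493.827 ≈ 494 trees/ha

494 trees/ha


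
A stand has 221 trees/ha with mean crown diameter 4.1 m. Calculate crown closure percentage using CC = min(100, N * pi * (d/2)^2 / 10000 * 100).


(d/2)^2 = (4.1/2)^2 = 2.05^2 = 4.2025
Crown area = 3.141593 * 4.2025 = 13.2025 m^2
N * area / 10000 * 100 = 221 * 13.2025 / 10000 * 100 = 29.1775
CC = min(100, 29.1775) = 29.1775 ≈ 29.2%

29.2%


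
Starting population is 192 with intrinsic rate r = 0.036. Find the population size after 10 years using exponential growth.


r*t = 0.036 * 10 = 0.36
exp(0.36) = 1.43333
N = 192 * 1.43333 = 275.199 ≈ 275

275


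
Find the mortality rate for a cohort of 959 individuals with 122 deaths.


Mortality rate = 122 / 959 = 0.127216 ≈ 0.1272

0.1272


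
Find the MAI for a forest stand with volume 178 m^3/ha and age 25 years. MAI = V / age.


MAI = 178 / 25 = 7.12 m^3/ha/yr

7.12 m^3/ha/yr


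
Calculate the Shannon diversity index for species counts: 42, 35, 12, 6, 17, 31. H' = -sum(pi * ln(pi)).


Total N = 42 + 35 + 12 + 6 + 17 + 31 = 143
Per-species terms:
  p = 42/143 = 0.293706; ln(p) = -1.225176; p*ln(p) = 0.293706 * (-1.225176) = -0.359842
  p = 35/143 = 0.244755; ln(p) = -1.407498; p*ln(p) = 0.244755 * (-1.407498) = -0.344492
  p = 12/143 = 0.083916; ln(p) = -2.477939; p*ln(p) = 0.083916 * (-2.477939) = -0.207939
  p = 6/143 = 0.041958; ln(p) = -3.171086; p*ln(p) = 0.041958 * (-3.171086) = -0.133052
  p = 17/143 = 0.118881; ln(p) = -2.129632; p*ln(p) = 0.118881 * (-2.129632) = -0.253173
  p = 31/143 = 0.216783; ln(p) = -1.528858; p*ln(p) = 0.216783 * (-1.528858) = -0.331430
sum(p*ln(p)) = (-0.359842) + (-0.344492) + (-0.207939) + (-0.133052) + (-0.253173) + (-0.331430) = -1.629928
H' = -(-1.629928) = 1.629928 ≈ 1.6299

1.6299


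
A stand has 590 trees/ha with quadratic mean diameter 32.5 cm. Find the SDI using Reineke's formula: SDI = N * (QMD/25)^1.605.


QMD/25 = 32.5/25 = 1.3
(1.3)^1.605 = exp(1.605 * ln(1.3)) = exp(1.605 * 0.262364) = exp(0.421094) = 1.52363
SDI = 590 * 1.52363 = 898.942 ≈ 899

899


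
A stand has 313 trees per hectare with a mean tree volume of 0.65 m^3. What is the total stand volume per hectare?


V_stand = 313 * 0.65 = 203.45 ≈ 203.5 m^3/ha

203.5 m^3/ha


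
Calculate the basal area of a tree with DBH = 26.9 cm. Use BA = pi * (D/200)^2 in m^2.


D/200 = 26.9/200 = 0.1345 m
(D/200)^2 = 0.1345^2 = 0.01809025
BA = 3.141593 * 0.01809025 = 0.0568322 ≈ 0.0568 m^2

0.0568 m^2


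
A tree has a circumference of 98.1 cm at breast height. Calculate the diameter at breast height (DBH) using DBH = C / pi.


DBH = C / pi = 98.1 / 3.141593 = 31.2262 ≈ 31.23 cm

31.23 cm


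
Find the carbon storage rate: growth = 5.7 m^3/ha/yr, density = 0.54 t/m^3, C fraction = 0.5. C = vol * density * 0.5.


C = 5.7 * 0.54 * 0.5 = 1.539 ≈ 1.54 t C/ha/yr

1.54 t C/ha/yr


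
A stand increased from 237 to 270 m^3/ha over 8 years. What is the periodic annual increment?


PAI = (V2 - V1) / period = (270 - 237) / 8 = 33 / 8 = 4.1250 ≈ 4.13 m^3/ha/yr

4.13 m^3/ha/yr


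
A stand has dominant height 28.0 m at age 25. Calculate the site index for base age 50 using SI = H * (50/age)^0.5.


50/25 = 2.00000
(2.00000)^0.5 = 1.41421
SI = 28.0 * 1.41421 = 39.5979 ≈ 39.6 m

39.6 m


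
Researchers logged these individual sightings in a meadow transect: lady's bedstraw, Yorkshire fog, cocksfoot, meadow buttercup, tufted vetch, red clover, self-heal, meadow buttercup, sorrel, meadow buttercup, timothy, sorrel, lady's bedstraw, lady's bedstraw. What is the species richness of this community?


Total individuals logged = 14
Distinct species (count of individuals): lady's bedstraw (3), Yorkshire fog (1), cocksfoot (1), meadow buttercup (3), tufted vetch (1), red clover (1), self-heal (1), sorrel (2), timothy (1)
Species richness = number of distinct species = 9

9


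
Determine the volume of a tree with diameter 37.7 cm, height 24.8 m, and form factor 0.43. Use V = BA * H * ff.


(D/200)^2 = (37.7/200)^2 = 0.1885^2 = 0.03553225
BA = 3.141593 * 0.03553225 = 0.111628 m^2
V = 0.111628 * 24.8 * 0.43 = 1.19040 ≈ 1.190 m^3

1.190 m^3


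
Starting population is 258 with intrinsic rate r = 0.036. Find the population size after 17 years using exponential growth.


r*t = 0.036 * 17 = 0.612
exp(0.612) = 1.84412
N = 258 * 1.84412 = 475.783 ≈ 476

476


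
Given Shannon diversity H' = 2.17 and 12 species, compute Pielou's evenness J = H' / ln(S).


ln(12) = 2.48491
J = H' / ln(S) = 2.17 / 2.48491 = 0.873271 ≈ 0.8733

0.8733


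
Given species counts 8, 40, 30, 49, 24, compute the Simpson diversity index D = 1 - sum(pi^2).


Total N = 8 + 40 + 30 + 49 + 24 = 151
Per-species terms:
  p = 8/151 = 0.052980; p^2 = 0.052980^2 = 0.002807
  p = 40/151 = 0.264901; p^2 = 0.264901^2 = 0.070173
  p = 30/151 = 0.198675; p^2 = 0.198675^2 = 0.039472
  p = 49/151 = 0.324503; p^2 = 0.324503^2 = 0.105302
  p = 24/151 = 0.158940; p^2 = 0.158940^2 = 0.025262
sum(p^2) = 0.002807 + 0.070173 + 0.039472 + 0.105302 + 0.025262 = 0.243016
D = 1 - 0.243016 = 0.756984 ≈ 0.7570

0.7570


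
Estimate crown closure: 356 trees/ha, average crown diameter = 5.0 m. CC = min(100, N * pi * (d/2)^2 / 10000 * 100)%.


(d/2)^2 = (5.0/2)^2 = 2.5^2 = 6.25
Crown area = 3.141593 * 6.25 = 19.6350 m^2
N * area / 10000 * 100 = 356 * 19.6350 / 10000 * 100 = 69.9006
CC = min(100, 69.9006) = 69.9006 ≈ 69.9%

69.9%


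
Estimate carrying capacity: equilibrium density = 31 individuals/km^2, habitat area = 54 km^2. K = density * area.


K = 31 * 54 = 1674 individuals

1674 individuals


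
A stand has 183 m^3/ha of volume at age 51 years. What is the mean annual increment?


MAI = 183 / 51 = 3.5882 ≈ 3.59 m^3/ha/yr

3.59 m^3/ha/yr


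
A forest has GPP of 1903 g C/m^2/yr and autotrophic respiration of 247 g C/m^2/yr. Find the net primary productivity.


NPP = GPP - Ra = 1903 - 247 = 1656 g C/m^2/yr

1656 g C/m^2/yr


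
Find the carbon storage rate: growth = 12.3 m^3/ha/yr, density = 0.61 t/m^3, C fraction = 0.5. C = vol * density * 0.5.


C = 12.3 * 0.61 * 0.5 = 3.7515 ≈ 3.75 t C/ha/yr

3.75 t C/ha/yr


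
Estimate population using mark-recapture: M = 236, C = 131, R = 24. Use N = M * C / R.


N = M * C / R = 236 * 131 / 24 = 30916 / 24 = 1288.17 ≈ 1288

1288 individuals


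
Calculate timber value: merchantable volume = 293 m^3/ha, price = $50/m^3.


Value = 293 * 50 = $14650/ha

$14650/ha


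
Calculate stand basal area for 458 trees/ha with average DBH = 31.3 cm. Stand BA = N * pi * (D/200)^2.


(D/200)^2 = (31.3/200)^2 = 0.1565^2 = 0.02449225
Individual BA = 3.141593 * 0.02449225 = 0.0769447 m^2
Stand BA = 458 * 0.0769447 = 35.2407 ≈ 35.24 m^2/ha

35.24 m^2/ha


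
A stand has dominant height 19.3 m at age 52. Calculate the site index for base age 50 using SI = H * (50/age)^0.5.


50/52 = 0.961538
(0.961538)^0.5 = 0.980580
SI = 19.3 * 0.980580 = 18.9252 ≈ 18.9 m

18.9 m


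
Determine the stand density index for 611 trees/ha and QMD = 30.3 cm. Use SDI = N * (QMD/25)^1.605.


QMD/25 = 30.3/25 = 1.212
(1.212)^1.605 = exp(1.605 * ln(1.212)) = exp(1.605 * 0.192272) = exp(0.308597) = 1.36151
SDI = 611 * 1.36151 = 831.883 ≈ 832

832


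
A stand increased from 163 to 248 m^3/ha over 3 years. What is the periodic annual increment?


PAI = (V2 - V1) / period = (248 - 163) / 3 = 85 / 3 = 28.3333 ≈ 28.33 m^3/ha/yr

28.33 m^3/ha/yr


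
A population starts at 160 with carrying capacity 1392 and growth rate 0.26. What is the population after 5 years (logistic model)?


(K - N0)/N0 = (1392 - 160)/160 = 1232/160 = 7.70000
r*t = 0.26 * 5 = 1.3; exp(-1.3) = 0.272532
7.70000 * 0.272532 = 2.09850
1 + 2.09850 = 3.09850
N = 1392 / 3.09850 = 449.250 ≈ 449

449


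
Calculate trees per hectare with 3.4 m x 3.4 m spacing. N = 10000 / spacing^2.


N = 10000 / 3.4^2 = 10000 / 11.56 = 865.052 ≈ 865 trees/ha

865 trees/ha


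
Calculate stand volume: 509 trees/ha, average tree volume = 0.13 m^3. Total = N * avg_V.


V_stand = 509 * 0.13 = 66.17 ≈ 66.2 m^3/ha

66.2 m^3/ha


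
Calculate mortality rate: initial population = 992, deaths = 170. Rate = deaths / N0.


Mortality rate = 170 / 992 = 0.171371 ≈ 0.1714

0.1714


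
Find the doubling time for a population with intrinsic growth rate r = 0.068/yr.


td = ln(2) / 0.068 = 0.693147 / 0.068 = 10.1933 ≈ 10.2 years

10.2 years


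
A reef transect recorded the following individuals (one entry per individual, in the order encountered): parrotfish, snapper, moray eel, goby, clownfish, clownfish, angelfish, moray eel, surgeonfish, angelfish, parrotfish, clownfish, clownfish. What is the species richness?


Total individuals logged = 13
Distinct species (count of individuals): parrotfish (2), snapper (1), moray eel (2), goby (1), clownfish (4), angelfish (2), surgeonfish (1)
Species richness = number of distinct species = 7

7


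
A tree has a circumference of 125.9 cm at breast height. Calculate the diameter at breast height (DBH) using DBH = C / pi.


DBH = C / pi = 125.9 / 3.141593 = 40.0752 ≈ 40.08 cm

40.08 cm


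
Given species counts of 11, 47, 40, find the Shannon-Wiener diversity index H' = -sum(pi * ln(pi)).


Total N = 11 + 47 + 40 = 98
Per-species terms:
  p = 11/98 = 0.112245; ln(p) = -2.187071; p*ln(p) = 0.112245 * (-2.187071) = -0.245488
  p = 47/98 = 0.479592; ln(p) = -0.734820; p*ln(p) = 0.479592 * (-0.734820) = -0.352414
  p = 40/98 = 0.408163; ln(p) = -0.896089; p*ln(p) = 0.408163 * (-0.896089) = -0.365750
sum(p*ln(p)) = (-0.245488) + (-0.352414) + (-0.365750) = -0.963652
H' = -(-0.963652) = 0.963652 ≈ 0.9637

0.9637


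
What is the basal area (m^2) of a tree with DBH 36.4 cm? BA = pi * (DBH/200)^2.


D/200 = 36.4/200 = 0.182 m
(D/200)^2 = 0.182^2 = 0.033124
BA = 3.141593 * 0.033124 = 0.104062 ≈ 0.1041 m^2

0.1041 m^2


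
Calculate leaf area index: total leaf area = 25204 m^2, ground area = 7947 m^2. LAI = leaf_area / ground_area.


LAI = 25204 / 7947 = 3.1715 ≈ 3.17

3.17


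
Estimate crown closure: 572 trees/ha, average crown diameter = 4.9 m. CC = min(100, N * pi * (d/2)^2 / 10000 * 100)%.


(d/2)^2 = (4.9/2)^2 = 2.45^2 = 6.0025
Crown area = 3.141593 * 6.0025 = 18.8574 m^2
N * area / 10000 * 100 = 572 * 18.8574 / 10000 * 100 = 107.864
CC = min(100, 107.864) = 100%

100%


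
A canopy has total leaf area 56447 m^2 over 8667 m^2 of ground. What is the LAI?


LAI = 56447 / 8667 = 6.5129 ≈ 6.51

6.51


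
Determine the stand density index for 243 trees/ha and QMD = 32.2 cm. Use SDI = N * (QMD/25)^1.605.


QMD/25 = 32.2/25 = 1.288
(1.288)^1.605 = exp(1.605 * ln(1.288)) = exp(1.605 * 0.253091) = exp(0.406211) = 1.50112
SDI = 243 * 1.50112 = 364.772 ≈ 365

365


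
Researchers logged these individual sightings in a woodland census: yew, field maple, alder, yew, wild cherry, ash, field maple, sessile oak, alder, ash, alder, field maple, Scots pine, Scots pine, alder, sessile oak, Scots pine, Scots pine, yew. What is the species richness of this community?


Total individuals logged = 19
Distinct species (count of individuals): yew (3), field maple (3), alder (4), wild cherry (1), ash (2), sessile oak (2), Scots pine (4)
Species richness = number of distinct species = 7

7


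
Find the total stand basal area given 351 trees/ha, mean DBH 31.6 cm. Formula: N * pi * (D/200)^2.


(D/200)^2 = (31.6/200)^2 = 0.158^2 = 0.024964
Individual BA = 3.141593 * 0.024964 = 0.0784267 m^2
Stand BA = 351 * 0.0784267 = 27.5278 ≈ 27.53 m^2/ha

27.53 m^2/ha


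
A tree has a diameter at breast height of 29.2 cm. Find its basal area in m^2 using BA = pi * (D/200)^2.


D/200 = 29.2/200 = 0.146 m
(D/200)^2 = 0.146^2 = 0.021316
BA = 3.141593 * 0.021316 = 0.0669662 ≈ 0.0670 m^2

0.0670 m^2


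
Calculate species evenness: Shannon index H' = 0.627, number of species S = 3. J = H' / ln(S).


ln(3) = 1.09861
J = H' / ln(S) = 0.627 / 1.09861 = 0.570721 ≈ 0.5707

0.5707


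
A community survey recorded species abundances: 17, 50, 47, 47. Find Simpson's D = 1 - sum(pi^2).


Total N = 17 + 50 + 47 + 47 = 161
Per-species terms:
  p = 17/161 = 0.105590; p^2 = 0.105590^2 = 0.011149
  p = 50/161 = 0.310559; p^2 = 0.310559^2 = 0.096447
  p = 47/161 = 0.291925; p^2 = 0.291925^2 = 0.085220
  p = 47/161 = 0.291925; p^2 = 0.291925^2 = 0.085220
sum(p^2) = 0.011149 + 0.096447 + 0.085220 + 0.085220 = 0.278036
D = 1 - 0.278036 = 0.721964 ≈ 0.7220

0.7220


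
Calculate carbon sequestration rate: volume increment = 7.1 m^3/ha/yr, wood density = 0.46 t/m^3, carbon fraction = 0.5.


C = 7.1 * 0.46 * 0.5 = 1.633 ≈ 1.63 t C/ha/yr

1.63 t C/ha/yr


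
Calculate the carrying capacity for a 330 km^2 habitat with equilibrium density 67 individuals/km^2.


K = 67 * 330 = 22110 individuals

22110 individuals


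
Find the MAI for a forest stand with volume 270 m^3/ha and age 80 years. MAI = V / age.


MAI = 270 / 80 = 3.3750 ≈ 3.38 m^3/ha/yr

3.38 m^3/ha/yr


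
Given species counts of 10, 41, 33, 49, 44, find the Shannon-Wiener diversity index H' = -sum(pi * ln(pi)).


Total N = 10 + 41 + 33 + 49 + 44 = 177
Per-species terms:
  p = 10/177 = 0.056497; ln(p) = -2.873568; p*ln(p) = 0.056497 * (-2.873568) = -0.162348
  p = 41/177 = 0.231638; ln(p) = -1.462579; p*ln(p) = 0.231638 * (-1.462579) = -0.338789
  p = 33/177 = 0.186441; ln(p) = -1.679640; p*ln(p) = 0.186441 * (-1.679640) = -0.313154
  p = 49/177 = 0.276836; ln(p) = -1.284330; p*ln(p) = 0.276836 * (-1.284330) = -0.355549
  p = 44/177 = 0.248588; ln(p) = -1.391958; p*ln(p) = 0.248588 * (-1.391958) = -0.346024
sum(p*ln(p)) = (-0.162348) + (-0.338789) + (-0.313154) + (-0.355549) + (-0.346024) = -1.515864
H' = -(-1.515864) = 1.515864 ≈ 1.5159

1.5159


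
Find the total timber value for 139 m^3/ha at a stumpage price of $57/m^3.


Value = 139 * 57 = $7923/ha

$7923/ha


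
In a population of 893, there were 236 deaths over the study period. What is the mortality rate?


Mortality rate = 236 / 893 = 0.264278 ≈ 0.2643

0.2643


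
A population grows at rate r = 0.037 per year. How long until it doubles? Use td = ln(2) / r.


td = ln(2) / 0.037 = 0.693147 / 0.037 = 18.7337 ≈ 18.7 years

18.7 years


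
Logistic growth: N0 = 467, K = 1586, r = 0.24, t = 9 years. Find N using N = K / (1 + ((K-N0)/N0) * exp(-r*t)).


(K - N0)/N0 = (1586 - 467)/467 = 1119/467 = 2.39615
r*t = 0.24 * 9 = 2.16; exp(-2.16) = 0.115325
2.39615 * 0.115325 = 0.276336
1 + 0.276336 = 1.27634
N = 1586 / 1.27634 = 1242.62 ≈ 1243

1243


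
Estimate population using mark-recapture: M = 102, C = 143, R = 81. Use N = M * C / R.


N = M * C / R = 102 * 143 / 81 = 14586 / 81 = 180.07 ≈ 180

180 individuals


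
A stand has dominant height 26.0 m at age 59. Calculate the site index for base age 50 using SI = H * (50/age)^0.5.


50/59 = 0.847458
(0.847458)^0.5 = 0.920575
SI = 26.0 * 0.920575 = 23.9350 ≈ 23.9 m

23.9 m


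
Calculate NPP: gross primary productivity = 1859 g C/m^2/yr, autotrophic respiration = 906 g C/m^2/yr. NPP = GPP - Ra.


NPP = GPP - Ra = 1859 - 906 = 953 g C/m^2/yr

953 g C/m^2/yr


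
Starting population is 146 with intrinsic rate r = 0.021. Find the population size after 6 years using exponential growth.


r*t = 0.021 * 6 = 0.126
exp(0.126) = 1.13428
N = 146 * 1.13428 = 165.605 ≈ 166

166


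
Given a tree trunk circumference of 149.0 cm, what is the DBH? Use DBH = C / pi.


DBH = C / pi = 149.0 / 3.141593 = 47.4282 ≈ 47.43 cm

47.43 cm


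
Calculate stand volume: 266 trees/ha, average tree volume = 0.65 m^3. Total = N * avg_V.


V_stand = 266 * 0.65 = 172.9 m^3/ha

172.9 m^3/ha


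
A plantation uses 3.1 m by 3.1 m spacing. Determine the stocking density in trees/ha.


N = 10000 / 3.1^2 = 10000 / 9.61 = 1040.58 ≈ 1041 trees/ha

1041 trees/ha


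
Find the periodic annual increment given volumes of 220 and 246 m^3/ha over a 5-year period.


PAI = (V2 - V1) / period = (246 - 220) / 5 = 26 / 5 = 5.20 m^3/ha/yr

5.20 m^3/ha/yr


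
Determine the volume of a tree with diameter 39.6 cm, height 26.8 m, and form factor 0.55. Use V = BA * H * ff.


(D/200)^2 = (39.6/200)^2 = 0.198^2 = 0.039204
BA = 3.141593 * 0.039204 = 0.123163 m^2
V = 0.123163 * 26.8 * 0.55 = 1.81542 ≈ 1.815 m^3

1.815 m^3


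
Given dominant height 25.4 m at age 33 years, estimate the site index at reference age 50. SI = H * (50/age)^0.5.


50/33 = 1.51515
(1.51515)^0.5 = 1.23091
SI = 25.4 * 1.23091 = 31.2651 ≈ 31.3 m

31.3 m


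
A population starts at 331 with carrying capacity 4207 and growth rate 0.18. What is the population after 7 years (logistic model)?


(K - N0)/N0 = (4207 - 331)/331 = 3876/331 = 11.7100
r*t = 0.18 * 7 = 1.26; exp(-1.26) = 0.283654
11.7100 * 0.283654 = 3.32159
1 + 3.32159 = 4.32159
N = 4207 / 4.32159 = 973.484 ≈ 973

973


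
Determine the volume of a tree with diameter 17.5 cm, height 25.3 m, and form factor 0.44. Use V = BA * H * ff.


(D/200)^2 = (17.5/200)^2 = 0.0875^2 = 0.00765625
BA = 3.141593 * 0.00765625 = 0.0240528 m^2
V = 0.0240528 * 25.3 * 0.44 = 0.267756 ≈ 0.268 m^3

0.268 m^3


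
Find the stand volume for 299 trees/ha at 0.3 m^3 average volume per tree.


V_stand = 299 * 0.3 = 89.7 m^3/ha

89.7 m^3/ha


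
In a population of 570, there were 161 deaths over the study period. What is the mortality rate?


Mortality rate = 161 / 570 = 0.282456 ≈ 0.2825

0.2825


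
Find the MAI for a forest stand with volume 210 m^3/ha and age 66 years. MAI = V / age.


MAI = 210 / 66 = 3.1818 ≈ 3.18 m^3/ha/yr

3.18 m^3/ha/yr


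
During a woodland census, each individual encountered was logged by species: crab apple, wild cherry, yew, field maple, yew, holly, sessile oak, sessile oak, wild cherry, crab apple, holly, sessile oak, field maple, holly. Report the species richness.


Total individuals logged = 14
Distinct species (count of individuals): crab apple (2), wild cherry (2), yew (2), field maple (2), holly (3), sessile oak (3)
Species richness = number of distinct species = 6

6


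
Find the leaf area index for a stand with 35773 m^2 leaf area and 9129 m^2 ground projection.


LAI = 35773 / 9129 = 3.9186 ≈ 3.92

3.92


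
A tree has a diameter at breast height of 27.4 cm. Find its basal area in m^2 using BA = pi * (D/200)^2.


D/200 = 27.4/200 = 0.137 m
(D/200)^2 = 0.137^2 = 0.018769
BA = 3.141593 * 0.018769 = 0.0589646 ≈ 0.0590 m^2

0.0590 m^2


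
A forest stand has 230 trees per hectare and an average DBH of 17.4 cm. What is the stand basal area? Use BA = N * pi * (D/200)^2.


(D/200)^2 = (17.4/200)^2 = 0.087^2 = 0.007569
Individual BA = 3.141593 * 0.007569 = 0.0237787 m^2
Stand BA = 230 * 0.0237787 = 5.46910 ≈ 5.47 m^2/ha

5.47 m^2/ha


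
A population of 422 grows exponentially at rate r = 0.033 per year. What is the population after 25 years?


r*t = 0.033 * 25 = 0.825
exp(0.825) = 2.28188
N = 422 * 2.28188 = 962.953 ≈ 963

963


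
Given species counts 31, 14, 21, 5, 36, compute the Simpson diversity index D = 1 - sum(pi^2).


Total N = 31 + 14 + 21 + 5 + 36 = 107
Per-species terms:
  p = 31/107 = 0.289720; p^2 = 0.289720^2 = 0.083938
  p = 14/107 = 0.130841; p^2 = 0.130841^2 = 0.017119
  p = 21/107 = 0.196262; p^2 = 0.196262^2 = 0.038519
  p = 5/107 = 0.046729; p^2 = 0.046729^2 = 0.002184
  p = 36/107 = 0.336449; p^2 = 0.336449^2 = 0.113198
sum(p^2) = 0.083938 + 0.017119 + 0.038519 + 0.002184 + 0.113198 = 0.254958
D = 1 - 0.254958 = 0.745042 ≈ 0.7450

0.7450


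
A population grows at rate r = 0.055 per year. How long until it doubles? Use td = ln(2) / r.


td = ln(2) / 0.055 = 0.693147 / 0.055 = 12.6027 ≈ 12.6 years

12.6 years


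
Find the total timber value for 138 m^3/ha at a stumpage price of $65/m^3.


Value = 138 * 65 = $8970/ha

$8970/ha


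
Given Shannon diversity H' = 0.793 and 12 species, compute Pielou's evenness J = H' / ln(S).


ln(12) = 2.48491
J = H' / ln(S) = 0.793 / 2.48491 = 0.319126 ≈ 0.3191

0.3191


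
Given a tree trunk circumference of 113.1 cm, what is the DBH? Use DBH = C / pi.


DBH = C / pi = 113.1 / 3.141593 = 36.0008 ≈ 36.00 cm

36.00 cm


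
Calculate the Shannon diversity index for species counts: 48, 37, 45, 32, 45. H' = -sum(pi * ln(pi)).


Total N = 48 + 37 + 45 + 32 + 45 = 207
Per-species terms:
  p = 48/207 = 0.231884; ln(p) = -1.461518; p*ln(p) = 0.231884 * (-1.461518) = -0.338903
  p = 37/207 = 0.178744; ln(p) = -1.721801; p*ln(p) = 0.178744 * (-1.721801) = -0.307762
  p = 45/207 = 0.217391; ln(p) = -1.526058; p*ln(p) = 0.217391 * (-1.526058) = -0.331751
  p = 32/207 = 0.154589; ln(p) = -1.866985; p*ln(p) = 0.154589 * (-1.866985) = -0.288615
  p = 45/207 = 0.217391; ln(p) = -1.526058; p*ln(p) = 0.217391 * (-1.526058) = -0.331751
sum(p*ln(p)) = (-0.338903) + (-0.307762) + (-0.331751) + (-0.288615) + (-0.331751) = -1.598782
H' = -(-1.598782) = 1.598782 ≈ 1.5988

1.5988


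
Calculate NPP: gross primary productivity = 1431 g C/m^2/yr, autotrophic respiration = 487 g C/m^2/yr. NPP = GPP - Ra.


NPP = GPP - Ra = 1431 - 487 = 944 g C/m^2/yr

944 g C/m^2/yr


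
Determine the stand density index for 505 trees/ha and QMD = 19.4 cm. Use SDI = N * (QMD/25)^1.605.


QMD/25 = 19.4/25 = 0.776
(0.776)^1.605 = exp(1.605 * ln(0.776)) = exp(1.605 * (-0.253603)) = exp(-0.407033) = 0.665622
SDI = 505 * 0.665622 = 336.139 ≈ 336

336


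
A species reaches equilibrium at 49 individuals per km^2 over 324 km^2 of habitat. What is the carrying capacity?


K = 49 * 324 = 15876 individuals

15876 individuals


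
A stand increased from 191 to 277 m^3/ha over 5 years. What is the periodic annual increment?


PAI = (V2 - V1) / period = (277 - 191) / 5 = 86 / 5 = 17.20 m^3/ha/yr

17.20 m^3/ha/yr


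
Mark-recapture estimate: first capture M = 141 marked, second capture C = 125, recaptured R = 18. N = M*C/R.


N = M * C / R = 141 * 125 / 18 = 17625 / 18 = 979.17 ≈ 979

979 individuals


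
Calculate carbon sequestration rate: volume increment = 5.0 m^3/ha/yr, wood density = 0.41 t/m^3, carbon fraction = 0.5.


C = 5.0 * 0.41 * 0.5 = 1.025 ≈ 1.03 t C/ha/yr

1.03 t C/ha/yr


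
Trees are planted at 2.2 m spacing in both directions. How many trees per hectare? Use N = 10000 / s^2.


N = 10000 / 2.2^2 = 10000 / 4.84 = 2066.12 ≈ 2066 trees/ha

2066 trees/ha


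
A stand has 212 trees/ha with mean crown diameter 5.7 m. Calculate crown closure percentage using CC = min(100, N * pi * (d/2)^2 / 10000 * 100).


(d/2)^2 = (5.7/2)^2 = 2.85^2 = 8.1225
Crown area = 3.141593 * 8.1225 = 25.5176 m^2
N * area / 10000 * 100 = 212 * 25.5176 / 10000 * 100 = 54.0973
CC = min(100, 54.0973) = 54.0973 ≈ 54.1%

54.1%


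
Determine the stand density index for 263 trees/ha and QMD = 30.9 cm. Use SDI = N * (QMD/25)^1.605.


QMD/25 = 30.9/25 = 1.236
(1.236)^1.605 = exp(1.605 * ln(1.236)) = exp(1.605 * 0.211880) = exp(0.340067) = 1.40504
SDI = 263 * 1.40504 = 369.526 ≈ 370

370


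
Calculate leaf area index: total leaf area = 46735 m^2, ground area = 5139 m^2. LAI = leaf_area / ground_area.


LAI = 46735 / 5139 = 9.0942 ≈ 9.09

9.09


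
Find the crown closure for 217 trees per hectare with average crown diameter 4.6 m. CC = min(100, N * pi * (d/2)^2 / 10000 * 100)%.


(d/2)^2 = (4.6/2)^2 = 2.3^2 = 5.29
Crown area = 3.141593 * 5.29 = 16.6190 m^2
N * area / 10000 * 100 = 217 * 16.6190 / 10000 * 100 = 36.0632
CC = min(100, 36.0632) = 36.0632 ≈ 36.1%

36.1%


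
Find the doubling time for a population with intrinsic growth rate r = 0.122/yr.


td = ln(2) / 0.122 = 0.693147 / 0.122 = 5.68153 ≈ 5.7 years

5.7 years


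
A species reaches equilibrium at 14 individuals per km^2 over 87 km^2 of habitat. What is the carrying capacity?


K = 14 * 87 = 1218 individuals

1218 individuals


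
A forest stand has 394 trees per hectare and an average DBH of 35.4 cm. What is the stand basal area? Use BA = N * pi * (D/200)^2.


(D/200)^2 = (35.4/200)^2 = 0.177^2 = 0.031329
Individual BA = 3.141593 * 0.031329 = 0.0984230 m^2
Stand BA = 394 * 0.0984230 = 38.7787 ≈ 38.78 m^2/ha

38.78 m^2/ha


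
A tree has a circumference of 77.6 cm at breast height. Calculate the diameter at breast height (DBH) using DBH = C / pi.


DBH = C / pi = 77.6 / 3.141593 = 24.7008 ≈ 24.70 cm

24.70 cm


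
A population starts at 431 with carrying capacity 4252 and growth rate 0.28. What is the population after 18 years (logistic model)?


(K - N0)/N0 = (4252 - 431)/431 = 3821/431 = 8.86543
r*t = 0.28 * 18 = 5.04; exp(-5.04) = 0.00647375
8.86543 * 0.00647375 = 0.0573926
1 + 0.0573926 = 1.05739
N = 4252 / 1.05739 = 4021.22 ≈ 4021

4021


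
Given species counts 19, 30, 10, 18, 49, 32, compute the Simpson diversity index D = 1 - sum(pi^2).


Total N = 19 + 30 + 10 + 18 + 49 + 32 = 158
Per-species terms:
  p = 19/158 = 0.120253; p^2 = 0.120253^2 = 0.014461
  p = 30/158 = 0.189873; p^2 = 0.189873^2 = 0.036052
  p = 10/158 = 0.063291; p^2 = 0.063291^2 = 0.004006
  p = 18/158 = 0.113924; p^2 = 0.113924^2 = 0.012979
  p = 49/158 = 0.310127; p^2 = 0.310127^2 = 0.096179
  p = 32/158 = 0.202532; p^2 = 0.202532^2 = 0.041019
sum(p^2) = 0.014461 + 0.036052 + 0.004006 + 0.012979 + 0.096179 + 0.041019 = 0.204696
D = 1 - 0.204696 = 0.795304 ≈ 0.7953

0.7953


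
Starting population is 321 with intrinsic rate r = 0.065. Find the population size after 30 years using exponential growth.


r*t = 0.065 * 30 = 1.95
exp(1.95) = 7.02869
N = 321 * 7.02869 = 2256.21 ≈ 2256

2256


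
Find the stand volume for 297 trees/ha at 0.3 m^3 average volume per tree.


V_stand = 297 * 0.3 = 89.1 m^3/ha

89.1 m^3/ha


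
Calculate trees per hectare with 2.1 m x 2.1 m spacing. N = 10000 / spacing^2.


N = 10000 / 2.1^2 = 10000 / 4.41 = 2267.57 ≈ 2268 trees/ha

2268 trees/ha


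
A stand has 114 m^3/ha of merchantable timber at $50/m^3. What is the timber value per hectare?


Value = 114 * 50 = $5700/ha

$5700/ha


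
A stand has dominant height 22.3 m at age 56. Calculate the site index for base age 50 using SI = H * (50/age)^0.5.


50/56 = 0.892857
(0.892857)^0.5 = 0.944911
SI = 22.3 * 0.944911 = 21.0715 ≈ 21.1 m

21.1 m


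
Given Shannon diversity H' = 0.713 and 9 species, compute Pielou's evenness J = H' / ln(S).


ln(9) = 2.19722
J = H' / ln(S) = 0.713 / 2.19722 = 0.324501 ≈ 0.3245

0.3245


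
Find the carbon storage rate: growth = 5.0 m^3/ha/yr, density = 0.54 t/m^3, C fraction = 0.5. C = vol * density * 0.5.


C = 5.0 * 0.54 * 0.5 = 1.35 t C/ha/yr

1.35 t C/ha/yr


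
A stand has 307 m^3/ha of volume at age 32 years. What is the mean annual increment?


MAI = 307 / 32 = 9.5938 ≈ 9.59 m^3/ha/yr

9.59 m^3/ha/yr


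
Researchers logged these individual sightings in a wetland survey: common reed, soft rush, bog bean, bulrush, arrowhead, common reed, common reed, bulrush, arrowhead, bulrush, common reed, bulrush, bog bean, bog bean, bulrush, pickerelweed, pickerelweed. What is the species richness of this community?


Total individuals logged = 17
Distinct species (count of individuals): common reed (4), soft rush (1), bog bean (3), bulrush (5), arrowhead (2), pickerelweed (2)
Species richness = number of distinct species = 6

6


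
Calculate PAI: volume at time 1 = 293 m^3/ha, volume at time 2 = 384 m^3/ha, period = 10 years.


PAI = (V2 - V1) / period = (384 - 293) / 10 = 91 / 10 = 9.10 m^3/ha/yr

9.10 m^3/ha/yr


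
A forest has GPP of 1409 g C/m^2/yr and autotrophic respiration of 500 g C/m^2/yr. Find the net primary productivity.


NPP = GPP - Ra = 1409 - 500 = 909 g C/m^2/yr

909 g C/m^2/yr


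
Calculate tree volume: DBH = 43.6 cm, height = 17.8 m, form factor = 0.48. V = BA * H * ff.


(D/200)^2 = (43.6/200)^2 = 0.218^2 = 0.047524
BA = 3.141593 * 0.047524 = 0.149301 m^2
V = 0.149301 * 17.8 * 0.48 = 1.27563 ≈ 1.276 m^3

1.276 m^3


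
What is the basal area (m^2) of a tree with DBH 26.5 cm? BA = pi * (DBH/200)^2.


D/200 = 26.5/200 = 0.1325 m
(D/200)^2 = 0.1325^2 = 0.01755625
BA = 3.141593 * 0.01755625 = 0.0551546 ≈ 0.0552 m^2

0.0552 m^2


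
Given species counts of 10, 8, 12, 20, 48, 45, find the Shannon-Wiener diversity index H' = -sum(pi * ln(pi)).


Total N = 10 + 8 + 12 + 20 + 48 + 45 = 143
Per-species terms:
  p = 10/143 = 0.069930; ln(p) = -2.660261; p*ln(p) = 0.069930 * (-2.660261) = -0.186032
  p = 8/143 = 0.055944; ln(p) = -2.883404; p*ln(p) = 0.055944 * (-2.883404) = -0.161309
  p = 12/143 = 0.083916; ln(p) = -2.477939; p*ln(p) = 0.083916 * (-2.477939) = -0.207939
  p = 20/143 = 0.139860; ln(p) = -1.967113; p*ln(p) = 0.139860 * (-1.967113) = -0.275120
  p = 48/143 = 0.335664; ln(p) = -1.091645; p*ln(p) = 0.335664 * (-1.091645) = -0.366426
  p = 45/143 = 0.314685; ln(p) = -1.156183; p*ln(p) = 0.314685 * (-1.156183) = -0.363833
sum(p*ln(p)) = (-0.186032) + (-0.161309) + (-0.207939) + (-0.275120) + (-0.366426) + (-0.363833) = -1.560659
H' = -(-1.560659) = 1.560659 ≈ 1.5607

1.5607


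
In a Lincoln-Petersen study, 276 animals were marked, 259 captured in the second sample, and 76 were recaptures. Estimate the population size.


N = M * C / R = 276 * 259 / 76 = 71484 / 76 = 940.58 ≈ 941

941 individuals
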